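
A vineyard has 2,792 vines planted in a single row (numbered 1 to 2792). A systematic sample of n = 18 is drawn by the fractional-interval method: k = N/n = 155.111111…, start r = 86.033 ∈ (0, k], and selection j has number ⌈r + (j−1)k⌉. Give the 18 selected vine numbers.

j=1: r + 0k = 86.033 → ⌈·⌉ = 87
j=2: r + 1k = 241.144111… → ⌈·⌉ = 242
j=3: r + 2k = 396.255222… → ⌈·⌉ = 397
j=4: r + 3k = 551.366333… → ⌈·⌉ = 552
j=5: r + 4k = 706.477444… → ⌈·⌉ = 707
j=6: r + 5k = 861.588555… → ⌈·⌉ = 862
j=7: r + 6k = 1016.699666… → ⌈·⌉ = 1017
j=8: r + 7k = 1171.810777… → ⌈·⌉ = 1172
j=9: r + 8k = 1326.921888… → ⌈·⌉ = 1327
j=10: r + 9k = 1482.033 → ⌈·⌉ = 1483
j=11: r + 10k = 1637.144111… → ⌈·⌉ = 1638
j=12: r + 11k = 1792.255222… → ⌈·⌉ = 1793
j=13: r + 12k = 1947.366333… → ⌈·⌉ = 1948
j=14: r + 13k = 2102.477444… → ⌈·⌉ = 2103
j=15: r + 14k = 2257.588555… → ⌈·⌉ = 2258
j=16: r + 15k = 2412.699666… → ⌈·⌉ = 2413
j=17: r + 16k = 2567.810777… → ⌈·⌉ = 2568
j=18: r + 17k = 2722.921888… → ⌈·⌉ = 2723

87, 242, 397, 552, 707, 862, 1017, 1172, 1327, 1483, 1638, 1793, 1948, 2103, 2258, 2413, 2568, 2723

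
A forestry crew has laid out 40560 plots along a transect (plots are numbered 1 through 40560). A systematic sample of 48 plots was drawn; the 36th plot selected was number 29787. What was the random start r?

212

k = 40560/48 = 845
r = 29787 − (36−1)×845 = 29787 − 29575 = 212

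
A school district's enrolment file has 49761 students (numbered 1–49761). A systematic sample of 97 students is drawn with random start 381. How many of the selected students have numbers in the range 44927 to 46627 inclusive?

4

k = 49761/97 = 513
First selection ≥ 44927: 381 + ⌈(44927−381)/513⌉·513 = 381 + 87×513 = 45012
Last selection ≤ 46627: 381 + ⌊(46627−381)/513⌋·513 = 381 + 90×513 = 46551
Count = 90 − 87 + 1 = 4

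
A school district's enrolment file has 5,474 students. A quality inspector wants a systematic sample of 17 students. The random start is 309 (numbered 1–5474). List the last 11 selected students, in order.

2241, 2563, 2885, 3207, 3529, 3851, 4173, 4495, 4817, 5139, 5461

k = N/n = 5474/17 = 322
7th selection = 309 + 6×322 = 2241
8th: 2241 + 322 = 2563
9th: 2563 + 322 = 2885
10th: 2885 + 322 = 3207
11th: 3207 + 322 = 3529
12th: 3529 + 322 = 3851
13th: 3851 + 322 = 4173
14th: 4173 + 322 = 4495
15th: 4495 + 322 = 4817
16th: 4817 + 322 = 5139
17th: 5139 + 322 = 5461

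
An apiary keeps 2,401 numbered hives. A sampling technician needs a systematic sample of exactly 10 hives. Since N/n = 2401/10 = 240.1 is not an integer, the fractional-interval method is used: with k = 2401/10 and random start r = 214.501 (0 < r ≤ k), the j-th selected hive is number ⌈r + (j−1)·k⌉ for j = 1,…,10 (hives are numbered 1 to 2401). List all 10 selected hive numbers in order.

215, 455, 695, 935, 1175, 1416, 1656, 1896, 2136, 2376

j=1: r + 0k = 214.501 → ⌈·⌉ = 215
j=2: r + 1k = 454.601 → ⌈·⌉ = 455
j=3: r + 2k = 694.701 → ⌈·⌉ = 695
j=4: r + 3k = 934.801 → ⌈·⌉ = 935
j=5: r + 4k = 1174.901 → ⌈·⌉ = 1175
j=6: r + 5k = 1415.001 → ⌈·⌉ = 1416
j=7: r + 6k = 1655.101 → ⌈·⌉ = 1656
j=8: r + 7k = 1895.201 → ⌈·⌉ = 1896
j=9: r + 8k = 2135.301 → ⌈·⌉ = 2136
j=10: r + 9k = 2375.401 → ⌈·⌉ = 2376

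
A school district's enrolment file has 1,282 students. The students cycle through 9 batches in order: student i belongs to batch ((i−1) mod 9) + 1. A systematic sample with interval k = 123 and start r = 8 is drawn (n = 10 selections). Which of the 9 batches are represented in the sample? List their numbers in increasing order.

Consecutive selections differ by k = 123, so their batch numbers differ by 123 mod 9 = 6.
gcd(123, 9) = 3, so the sample visits 9/3 = 3 distinct residues mod 9.
Start 8 is batch 8; the batches hit are 2, 5, 8.

2, 5, 8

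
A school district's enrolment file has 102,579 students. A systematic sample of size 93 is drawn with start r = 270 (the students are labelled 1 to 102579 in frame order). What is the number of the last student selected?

k = 102579/93 = 1103
93rd selection = r + (93−1)·k = 270 + 92×1103 = 270 + 101476 = 101746

101746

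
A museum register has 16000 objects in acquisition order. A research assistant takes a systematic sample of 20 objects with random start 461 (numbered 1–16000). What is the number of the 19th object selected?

k = 16000/20 = 800
19th selection = r + (19−1)·k = 461 + 18×800 = 461 + 14400 = 14861

14861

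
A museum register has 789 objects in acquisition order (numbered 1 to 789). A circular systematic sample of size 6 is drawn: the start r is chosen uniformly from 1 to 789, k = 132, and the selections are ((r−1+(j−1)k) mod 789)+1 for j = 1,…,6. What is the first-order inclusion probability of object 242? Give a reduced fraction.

2/263

For each position j, as r ranges over 1…789 the j-th selection hits every object exactly once, so object 242 is selected for exactly 6 of the 789 starts.
Inclusion probability = 6/789 = 2/263.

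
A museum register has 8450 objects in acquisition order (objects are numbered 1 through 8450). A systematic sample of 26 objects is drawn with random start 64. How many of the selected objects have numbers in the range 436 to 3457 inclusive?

k = 8450/26 = 325
First selection ≥ 436: 64 + ⌈(436−64)/325⌉·325 = 64 + 2×325 = 714
Last selection ≤ 3457: 64 + ⌊(3457−64)/325⌋·325 = 64 + 10×325 = 3314
Count = 10 − 2 + 1 = 9

9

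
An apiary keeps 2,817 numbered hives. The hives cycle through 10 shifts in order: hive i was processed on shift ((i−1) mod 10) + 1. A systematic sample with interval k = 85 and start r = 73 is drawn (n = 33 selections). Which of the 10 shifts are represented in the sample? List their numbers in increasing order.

Consecutive selections differ by k = 85, so their shift numbers differ by 85 mod 10 = 5.
gcd(85, 10) = 5, so the sample visits 10/5 = 2 distinct residues mod 10.
Start 73 is shift 3; the shifts hit are 3, 8.

3, 8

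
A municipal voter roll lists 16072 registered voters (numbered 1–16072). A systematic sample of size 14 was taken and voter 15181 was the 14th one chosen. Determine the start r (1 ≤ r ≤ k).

k = 16072/14 = 1148
r = 15181 − (14−1)×1148 = 15181 − 14924 = 257

257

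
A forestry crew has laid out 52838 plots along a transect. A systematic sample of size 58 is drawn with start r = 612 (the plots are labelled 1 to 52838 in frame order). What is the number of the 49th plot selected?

44340

k = 52838/58 = 911
49th selection = r + (49−1)·k = 612 + 48×911 = 612 + 43728 = 44340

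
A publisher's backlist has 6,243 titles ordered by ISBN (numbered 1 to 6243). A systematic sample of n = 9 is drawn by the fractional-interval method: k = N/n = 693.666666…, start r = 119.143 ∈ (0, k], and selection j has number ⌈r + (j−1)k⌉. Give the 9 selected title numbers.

120, 813, 1507, 2201, 2894, 3588, 4282, 4975, 5669

j=1: r + 0k = 119.143 → ⌈·⌉ = 120
j=2: r + 1k = 812.809666… → ⌈·⌉ = 813
j=3: r + 2k = 1506.476333… → ⌈·⌉ = 1507
j=4: r + 3k = 2200.143 → ⌈·⌉ = 2201
j=5: r + 4k = 2893.809666… → ⌈·⌉ = 2894
j=6: r + 5k = 3587.476333… → ⌈·⌉ = 3588
j=7: r + 6k = 4281.143 → ⌈·⌉ = 4282
j=8: r + 7k = 4974.809666… → ⌈·⌉ = 4975
j=9: r + 8k = 5668.476333… → ⌈·⌉ = 5669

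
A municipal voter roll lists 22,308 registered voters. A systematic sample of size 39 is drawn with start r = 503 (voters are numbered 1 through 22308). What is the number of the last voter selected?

k = 22308/39 = 572
39th selection = r + (39−1)·k = 503 + 38×572 = 503 + 21736 = 22239

22239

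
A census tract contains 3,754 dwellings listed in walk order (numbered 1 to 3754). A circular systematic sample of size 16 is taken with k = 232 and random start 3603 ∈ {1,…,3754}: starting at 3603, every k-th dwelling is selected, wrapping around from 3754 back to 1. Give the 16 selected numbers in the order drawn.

3603, 81, 313, 545, 777, 1009, 1241, 1473, 1705, 1937, 2169, 2401, 2633, 2865, 3097, 3329

Selection 1: 3603
Selection 2: 3603 + 232 = 3835 → 3835 − 3754 = 81
Selection 3: 81 + 232 = 313
Selection 4: 313 + 232 = 545
Selection 5: 545 + 232 = 777
Selection 6: 777 + 232 = 1009
Selection 7: 1009 + 232 = 1241
Selection 8: 1241 + 232 = 1473
Selection 9: 1473 + 232 = 1705
Selection 10: 1705 + 232 = 1937
Selection 11: 1937 + 232 = 2169
Selection 12: 2169 + 232 = 2401
Selection 13: 2401 + 232 = 2633
Selection 14: 2633 + 232 = 2865
Selection 15: 2865 + 232 = 3097
Selection 16: 3097 + 232 = 3329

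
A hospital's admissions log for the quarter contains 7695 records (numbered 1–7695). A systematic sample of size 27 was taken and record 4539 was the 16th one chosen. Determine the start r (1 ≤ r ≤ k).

k = 7695/27 = 285
r = 4539 − (16−1)×285 = 4539 − 4275 = 264

264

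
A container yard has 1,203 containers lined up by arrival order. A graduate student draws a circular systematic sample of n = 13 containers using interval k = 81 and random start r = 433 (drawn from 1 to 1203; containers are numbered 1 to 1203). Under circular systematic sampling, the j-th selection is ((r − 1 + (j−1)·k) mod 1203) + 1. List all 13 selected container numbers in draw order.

Selection 1: 433
Selection 2: 433 + 81 = 514
Selection 3: 514 + 81 = 595
Selection 4: 595 + 81 = 676
Selection 5: 676 + 81 = 757
Selection 6: 757 + 81 = 838
Selection 7: 838 + 81 = 919
Selection 8: 919 + 81 = 1000
Selection 9: 1000 + 81 = 1081
Selection 10: 1081 + 81 = 1162
Selection 11: 1162 + 81 = 1243 → 1243 − 1203 = 40
Selection 12: 40 + 81 = 121
Selection 13: 121 + 81 = 202

433, 514, 595, 676, 757, 838, 919, 1000, 1081, 1162, 40, 121, 202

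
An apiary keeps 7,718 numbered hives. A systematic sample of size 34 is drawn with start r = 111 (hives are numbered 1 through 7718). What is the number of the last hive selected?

7602

k = 7718/34 = 227
34th selection = r + (34−1)·k = 111 + 33×227 = 111 + 7491 = 7602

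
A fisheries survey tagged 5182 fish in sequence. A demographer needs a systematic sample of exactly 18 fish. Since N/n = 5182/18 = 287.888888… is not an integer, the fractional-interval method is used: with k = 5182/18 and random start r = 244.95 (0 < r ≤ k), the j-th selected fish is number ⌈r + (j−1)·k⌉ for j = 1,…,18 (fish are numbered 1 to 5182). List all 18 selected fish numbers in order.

j=1: r + 0k = 244.95 → ⌈·⌉ = 245
j=2: r + 1k = 532.838888… → ⌈·⌉ = 533
j=3: r + 2k = 820.727777… → ⌈·⌉ = 821
j=4: r + 3k = 1108.616666… → ⌈·⌉ = 1109
j=5: r + 4k = 1396.505555… → ⌈·⌉ = 1397
j=6: r + 5k = 1684.394444… → ⌈·⌉ = 1685
j=7: r + 6k = 1972.283333… → ⌈·⌉ = 1973
j=8: r + 7k = 2260.172222… → ⌈·⌉ = 2261
j=9: r + 8k = 2548.061111… → ⌈·⌉ = 2549
j=10: r + 9k = 2835.95 → ⌈·⌉ = 2836
j=11: r + 10k = 3123.838888… → ⌈·⌉ = 3124
j=12: r + 11k = 3411.727777… → ⌈·⌉ = 3412
j=13: r + 12k = 3699.616666… → ⌈·⌉ = 3700
j=14: r + 13k = 3987.505555… → ⌈·⌉ = 3988
j=15: r + 14k = 4275.394444… → ⌈·⌉ = 4276
j=16: r + 15k = 4563.283333… → ⌈·⌉ = 4564
j=17: r + 16k = 4851.172222… → ⌈·⌉ = 4852
j=18: r + 17k = 5139.061111… → ⌈·⌉ = 5140

245, 533, 821, 1109, 1397, 1685, 1973, 2261, 2549, 2836, 3124, 3412, 3700, 3988, 4276, 4564, 4852, 5140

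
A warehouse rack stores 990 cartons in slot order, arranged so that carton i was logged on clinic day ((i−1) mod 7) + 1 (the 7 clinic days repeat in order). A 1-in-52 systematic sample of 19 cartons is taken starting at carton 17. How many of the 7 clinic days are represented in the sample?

7

Consecutive selections differ by k = 52, so their clinic day numbers differ by 52 mod 7 = 3.
gcd(52, 7) = 1, so the sample visits 7/1 = 7 distinct residues mod 7.
Start 17 is clinic day 3; the clinic days hit are 1, 2, 3, 4, 5, 6, 7.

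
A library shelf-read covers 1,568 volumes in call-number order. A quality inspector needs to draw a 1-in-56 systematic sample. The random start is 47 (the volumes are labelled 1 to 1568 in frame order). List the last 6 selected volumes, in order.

23rd selection = 47 + 22×56 = 1279
24th: 1279 + 56 = 1335
25th: 1335 + 56 = 1391
26th: 1391 + 56 = 1447
27th: 1447 + 56 = 1503
28th: 1503 + 56 = 1559

1279, 1335, 1391, 1447, 1503, 1559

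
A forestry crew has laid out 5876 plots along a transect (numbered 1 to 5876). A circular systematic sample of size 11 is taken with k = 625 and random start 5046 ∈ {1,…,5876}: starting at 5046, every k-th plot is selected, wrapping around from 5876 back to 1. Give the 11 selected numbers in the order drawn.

5046, 5671, 420, 1045, 1670, 2295, 2920, 3545, 4170, 4795, 5420

Selection 1: 5046
Selection 2: 5046 + 625 = 5671
Selection 3: 5671 + 625 = 6296 → 6296 − 5876 = 420
Selection 4: 420 + 625 = 1045
Selection 5: 1045 + 625 = 1670
Selection 6: 1670 + 625 = 2295
Selection 7: 2295 + 625 = 2920
Selection 8: 2920 + 625 = 3545
Selection 9: 3545 + 625 = 4170
Selection 10: 4170 + 625 = 4795
Selection 11: 4795 + 625 = 5420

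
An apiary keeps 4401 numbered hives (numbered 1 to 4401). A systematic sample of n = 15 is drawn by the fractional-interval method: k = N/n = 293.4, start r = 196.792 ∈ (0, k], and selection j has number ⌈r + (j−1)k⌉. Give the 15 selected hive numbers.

j=1: r + 0k = 196.792 → ⌈·⌉ = 197
j=2: r + 1k = 490.192 → ⌈·⌉ = 491
j=3: r + 2k = 783.592 → ⌈·⌉ = 784
j=4: r + 3k = 1076.992 → ⌈·⌉ = 1077
j=5: r + 4k = 1370.392 → ⌈·⌉ = 1371
j=6: r + 5k = 1663.792 → ⌈·⌉ = 1664
j=7: r + 6k = 1957.192 → ⌈·⌉ = 1958
j=8: r + 7k = 2250.592 → ⌈·⌉ = 2251
j=9: r + 8k = 2543.992 → ⌈·⌉ = 2544
j=10: r + 9k = 2837.392 → ⌈·⌉ = 2838
j=11: r + 10k = 3130.792 → ⌈·⌉ = 3131
j=12: r + 11k = 3424.192 → ⌈·⌉ = 3425
j=13: r + 12k = 3717.592 → ⌈·⌉ = 3718
j=14: r + 13k = 4010.992 → ⌈·⌉ = 4011
j=15: r + 14k = 4304.392 → ⌈·⌉ = 4305

197, 491, 784, 1077, 1371, 1664, 1958, 2251, 2544, 2838, 3131, 3425, 3718, 4011, 4305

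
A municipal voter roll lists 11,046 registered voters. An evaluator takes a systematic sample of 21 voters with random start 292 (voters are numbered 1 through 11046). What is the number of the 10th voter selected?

k = 11046/21 = 526
10th selection = r + (10−1)·k = 292 + 9×526 = 292 + 4734 = 5026

5026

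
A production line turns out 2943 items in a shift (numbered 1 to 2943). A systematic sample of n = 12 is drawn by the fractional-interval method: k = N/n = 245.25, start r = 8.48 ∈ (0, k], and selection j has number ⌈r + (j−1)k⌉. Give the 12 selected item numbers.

9, 254, 499, 745, 990, 1235, 1480, 1726, 1971, 2216, 2461, 2707

j=1: r + 0k = 8.48 → ⌈·⌉ = 9
j=2: r + 1k = 253.73 → ⌈·⌉ = 254
j=3: r + 2k = 498.98 → ⌈·⌉ = 499
j=4: r + 3k = 744.23 → ⌈·⌉ = 745
j=5: r + 4k = 989.48 → ⌈·⌉ = 990
j=6: r + 5k = 1234.73 → ⌈·⌉ = 1235
j=7: r + 6k = 1479.98 → ⌈·⌉ = 1480
j=8: r + 7k = 1725.23 → ⌈·⌉ = 1726
j=9: r + 8k = 1970.48 → ⌈·⌉ = 1971
j=10: r + 9k = 2215.73 → ⌈·⌉ = 2216
j=11: r + 10k = 2460.98 → ⌈·⌉ = 2461
j=12: r + 11k = 2706.23 → ⌈·⌉ = 2707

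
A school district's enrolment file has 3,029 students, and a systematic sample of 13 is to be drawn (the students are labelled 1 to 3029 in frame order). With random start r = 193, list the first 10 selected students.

193, 426, 659, 892, 1125, 1358, 1591, 1824, 2057, 2290

k = N/n = 3029/13 = 233
student 1: 193
student 2: 193 + 233 = 426
student 3: 426 + 233 = 659
student 4: 659 + 233 = 892
student 5: 892 + 233 = 1125
student 6: 1125 + 233 = 1358
student 7: 1358 + 233 = 1591
student 8: 1591 + 233 = 1824
student 9: 1824 + 233 = 2057
student 10: 2057 + 233 = 2290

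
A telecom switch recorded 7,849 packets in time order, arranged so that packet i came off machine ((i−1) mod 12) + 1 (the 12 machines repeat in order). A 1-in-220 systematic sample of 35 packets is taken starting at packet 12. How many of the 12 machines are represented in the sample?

Consecutive selections differ by k = 220, so their machine numbers differ by 220 mod 12 = 4.
gcd(220, 12) = 4, so the sample visits 12/4 = 3 distinct residues mod 12.
Start 12 is machine 12; the machines hit are 4, 8, 12.

3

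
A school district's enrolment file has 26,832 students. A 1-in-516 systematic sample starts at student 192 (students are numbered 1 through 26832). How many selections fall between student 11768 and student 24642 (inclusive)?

k = 516
First selection ≥ 11768: 192 + ⌈(11768−192)/516⌉·516 = 192 + 23×516 = 12060
Last selection ≤ 24642: 192 + ⌊(24642−192)/516⌋·516 = 192 + 47×516 = 24444
Count = 47 − 23 + 1 = 25

25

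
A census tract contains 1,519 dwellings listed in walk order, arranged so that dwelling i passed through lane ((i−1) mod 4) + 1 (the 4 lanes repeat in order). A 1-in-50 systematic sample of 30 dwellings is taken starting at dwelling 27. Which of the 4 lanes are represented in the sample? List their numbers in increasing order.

Consecutive selections differ by k = 50, so their lane numbers differ by 50 mod 4 = 2.
gcd(50, 4) = 2, so the sample visits 4/2 = 2 distinct residues mod 4.
Start 27 is lane 3; the lanes hit are 1, 3.

1, 3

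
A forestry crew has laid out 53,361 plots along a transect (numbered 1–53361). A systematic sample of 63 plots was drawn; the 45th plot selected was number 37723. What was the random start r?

k = 53361/63 = 847
r = 37723 − (45−1)×847 = 37723 − 37268 = 455

455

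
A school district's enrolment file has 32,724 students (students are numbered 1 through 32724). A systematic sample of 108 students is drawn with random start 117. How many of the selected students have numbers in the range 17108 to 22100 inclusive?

k = 32724/108 = 303
First selection ≥ 17108: 117 + ⌈(17108−117)/303⌉·303 = 117 + 57×303 = 17388
Last selection ≤ 22100: 117 + ⌊(22100−117)/303⌋·303 = 117 + 72×303 = 21933
Count = 72 − 57 + 1 = 16

16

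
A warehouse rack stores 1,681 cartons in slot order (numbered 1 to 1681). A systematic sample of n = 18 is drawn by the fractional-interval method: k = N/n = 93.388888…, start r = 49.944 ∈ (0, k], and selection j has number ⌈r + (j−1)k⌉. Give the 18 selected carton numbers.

j=1: r + 0k = 49.944 → ⌈·⌉ = 50
j=2: r + 1k = 143.332888… → ⌈·⌉ = 144
j=3: r + 2k = 236.721777… → ⌈·⌉ = 237
j=4: r + 3k = 330.110666… → ⌈·⌉ = 331
j=5: r + 4k = 423.499555… → ⌈·⌉ = 424
j=6: r + 5k = 516.888444… → ⌈·⌉ = 517
j=7: r + 6k = 610.277333… → ⌈·⌉ = 611
j=8: r + 7k = 703.666222… → ⌈·⌉ = 704
j=9: r + 8k = 797.055111… → ⌈·⌉ = 798
j=10: r + 9k = 890.444 → ⌈·⌉ = 891
j=11: r + 10k = 983.832888… → ⌈·⌉ = 984
j=12: r + 11k = 1077.221777… → ⌈·⌉ = 1078
j=13: r + 12k = 1170.610666… → ⌈·⌉ = 1171
j=14: r + 13k = 1263.999555… → ⌈·⌉ = 1264
j=15: r + 14k = 1357.388444… → ⌈·⌉ = 1358
j=16: r + 15k = 1450.777333… → ⌈·⌉ = 1451
j=17: r + 16k = 1544.166222… → ⌈·⌉ = 1545
j=18: r + 17k = 1637.555111… → ⌈·⌉ = 1638

50, 144, 237, 331, 424, 517, 611, 704, 798, 891, 984, 1078, 1171, 1264, 1358, 1451, 1545, 1638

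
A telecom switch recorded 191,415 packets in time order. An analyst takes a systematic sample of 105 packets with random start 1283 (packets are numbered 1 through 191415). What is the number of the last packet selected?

k = 191415/105 = 1823
105th selection = r + (105−1)·k = 1283 + 104×1823 = 1283 + 189592 = 190875

190875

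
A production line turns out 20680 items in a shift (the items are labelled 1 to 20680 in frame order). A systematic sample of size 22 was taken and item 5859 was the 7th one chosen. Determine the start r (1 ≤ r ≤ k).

219

k = 20680/22 = 940
r = 5859 − (7−1)×940 = 5859 − 5640 = 219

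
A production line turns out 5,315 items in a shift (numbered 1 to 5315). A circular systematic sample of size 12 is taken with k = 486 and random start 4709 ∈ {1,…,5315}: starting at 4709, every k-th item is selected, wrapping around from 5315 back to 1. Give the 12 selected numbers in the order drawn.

4709, 5195, 366, 852, 1338, 1824, 2310, 2796, 3282, 3768, 4254, 4740

Selection 1: 4709
Selection 2: 4709 + 486 = 5195
Selection 3: 5195 + 486 = 5681 → 5681 − 5315 = 366
Selection 4: 366 + 486 = 852
Selection 5: 852 + 486 = 1338
Selection 6: 1338 + 486 = 1824
Selection 7: 1824 + 486 = 2310
Selection 8: 2310 + 486 = 2796
Selection 9: 2796 + 486 = 3282
Selection 10: 3282 + 486 = 3768
Selection 11: 3768 + 486 = 4254
Selection 12: 4254 + 486 = 4740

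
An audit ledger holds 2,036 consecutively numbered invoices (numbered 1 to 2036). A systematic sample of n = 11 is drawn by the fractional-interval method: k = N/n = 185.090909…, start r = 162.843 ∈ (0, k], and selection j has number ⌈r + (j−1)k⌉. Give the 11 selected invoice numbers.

j=1: r + 0k = 162.843 → ⌈·⌉ = 163
j=2: r + 1k = 347.933909… → ⌈·⌉ = 348
j=3: r + 2k = 533.024818… → ⌈·⌉ = 534
j=4: r + 3k = 718.115727… → ⌈·⌉ = 719
j=5: r + 4k = 903.206636… → ⌈·⌉ = 904
j=6: r + 5k = 1088.297545… → ⌈·⌉ = 1089
j=7: r + 6k = 1273.388454… → ⌈·⌉ = 1274
j=8: r + 7k = 1458.479363… → ⌈·⌉ = 1459
j=9: r + 8k = 1643.570272… → ⌈·⌉ = 1644
j=10: r + 9k = 1828.661181… → ⌈·⌉ = 1829
j=11: r + 10k = 2013.752090… → ⌈·⌉ = 2014

163, 348, 534, 719, 904, 1089, 1274, 1459, 1644, 1829, 2014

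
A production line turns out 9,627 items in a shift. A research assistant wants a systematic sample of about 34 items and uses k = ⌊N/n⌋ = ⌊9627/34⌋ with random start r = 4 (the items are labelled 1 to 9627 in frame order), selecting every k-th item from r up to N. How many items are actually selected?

35

k = ⌊9627/34⌋ = 283
Achieved size = ⌊(9627 − 4)/283⌋ + 1 = ⌊9623/283⌋ + 1 = 34 + 1 = 35
(last selection: 4 + 34×283 = 9626 ≤ 9627; next would be 9909 > 9627)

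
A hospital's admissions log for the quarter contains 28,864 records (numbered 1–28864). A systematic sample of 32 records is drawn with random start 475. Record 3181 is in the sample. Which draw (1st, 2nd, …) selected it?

k = 28864/32 = 902
position = (3181 − 475)/902 + 1 = 2706/902 + 1 = 3 + 1 = 4

4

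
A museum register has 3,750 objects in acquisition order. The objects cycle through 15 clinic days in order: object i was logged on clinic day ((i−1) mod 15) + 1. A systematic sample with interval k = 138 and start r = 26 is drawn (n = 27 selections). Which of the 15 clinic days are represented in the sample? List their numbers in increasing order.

Consecutive selections differ by k = 138, so their clinic day numbers differ by 138 mod 15 = 3.
gcd(138, 15) = 3, so the sample visits 15/3 = 5 distinct residues mod 15.
Start 26 is clinic day 11; the clinic days hit are 2, 5, 8, 11, 14.

2, 5, 8, 11, 14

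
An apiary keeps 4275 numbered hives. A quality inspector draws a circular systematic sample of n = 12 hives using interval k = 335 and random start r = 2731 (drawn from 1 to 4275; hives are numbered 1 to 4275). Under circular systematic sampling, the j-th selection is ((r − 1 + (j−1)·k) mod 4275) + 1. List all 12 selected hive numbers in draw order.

Selection 1: 2731
Selection 2: 2731 + 335 = 3066
Selection 3: 3066 + 335 = 3401
Selection 4: 3401 + 335 = 3736
Selection 5: 3736 + 335 = 4071
Selection 6: 4071 + 335 = 4406 → 4406 − 4275 = 131
Selection 7: 131 + 335 = 466
Selection 8: 466 + 335 = 801
Selection 9: 801 + 335 = 1136
Selection 10: 1136 + 335 = 1471
Selection 11: 1471 + 335 = 1806
Selection 12: 1806 + 335 = 2141

2731, 3066, 3401, 3736, 4071, 131, 466, 801, 1136, 1471, 1806, 2141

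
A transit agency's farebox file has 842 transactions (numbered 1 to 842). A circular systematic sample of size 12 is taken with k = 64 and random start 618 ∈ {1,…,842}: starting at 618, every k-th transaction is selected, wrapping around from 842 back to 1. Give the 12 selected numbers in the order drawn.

618, 682, 746, 810, 32, 96, 160, 224, 288, 352, 416, 480

Selection 1: 618
Selection 2: 618 + 64 = 682
Selection 3: 682 + 64 = 746
Selection 4: 746 + 64 = 810
Selection 5: 810 + 64 = 874 → 874 − 842 = 32
Selection 6: 32 + 64 = 96
Selection 7: 96 + 64 = 160
Selection 8: 160 + 64 = 224
Selection 9: 224 + 64 = 288
Selection 10: 288 + 64 = 352
Selection 11: 352 + 64 = 416
Selection 12: 416 + 64 = 480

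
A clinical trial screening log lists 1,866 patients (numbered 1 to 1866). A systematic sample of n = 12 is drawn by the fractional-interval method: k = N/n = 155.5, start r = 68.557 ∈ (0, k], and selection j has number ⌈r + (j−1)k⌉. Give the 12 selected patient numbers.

69, 225, 380, 536, 691, 847, 1002, 1158, 1313, 1469, 1624, 1780

j=1: r + 0k = 68.557 → ⌈·⌉ = 69
j=2: r + 1k = 224.057 → ⌈·⌉ = 225
j=3: r + 2k = 379.557 → ⌈·⌉ = 380
j=4: r + 3k = 535.057 → ⌈·⌉ = 536
j=5: r + 4k = 690.557 → ⌈·⌉ = 691
j=6: r + 5k = 846.057 → ⌈·⌉ = 847
j=7: r + 6k = 1001.557 → ⌈·⌉ = 1002
j=8: r + 7k = 1157.057 → ⌈·⌉ = 1158
j=9: r + 8k = 1312.557 → ⌈·⌉ = 1313
j=10: r + 9k = 1468.057 → ⌈·⌉ = 1469
j=11: r + 10k = 1623.557 → ⌈·⌉ = 1624
j=12: r + 11k = 1779.057 → ⌈·⌉ = 1780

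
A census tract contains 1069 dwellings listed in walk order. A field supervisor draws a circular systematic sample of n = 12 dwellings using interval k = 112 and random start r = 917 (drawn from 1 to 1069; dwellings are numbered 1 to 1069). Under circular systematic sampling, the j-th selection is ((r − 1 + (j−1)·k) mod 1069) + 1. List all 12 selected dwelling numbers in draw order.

917, 1029, 72, 184, 296, 408, 520, 632, 744, 856, 968, 11

Selection 1: 917
Selection 2: 917 + 112 = 1029
Selection 3: 1029 + 112 = 1141 → 1141 − 1069 = 72
Selection 4: 72 + 112 = 184
Selection 5: 184 + 112 = 296
Selection 6: 296 + 112 = 408
Selection 7: 408 + 112 = 520
Selection 8: 520 + 112 = 632
Selection 9: 632 + 112 = 744
Selection 10: 744 + 112 = 856
Selection 11: 856 + 112 = 968
Selection 12: 968 + 112 = 1080 → 1080 − 1069 = 11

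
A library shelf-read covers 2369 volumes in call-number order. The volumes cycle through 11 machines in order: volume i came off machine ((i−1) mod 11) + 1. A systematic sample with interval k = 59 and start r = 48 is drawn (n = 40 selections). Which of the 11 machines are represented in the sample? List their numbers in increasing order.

1, 2, 3, 4, 5, 6, 7, 8, 9, 10, 11

Consecutive selections differ by k = 59, so their machine numbers differ by 59 mod 11 = 4.
gcd(59, 11) = 1, so the sample visits 11/1 = 11 distinct residues mod 11.
Start 48 is machine 4; the machines hit are 1, 2, 3, 4, 5, 6, 7, 8, 9, 10, 11.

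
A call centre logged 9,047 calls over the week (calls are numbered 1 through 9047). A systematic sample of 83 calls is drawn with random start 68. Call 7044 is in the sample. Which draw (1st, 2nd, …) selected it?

65

k = 9047/83 = 109
position = (7044 − 68)/109 + 1 = 6976/109 + 1 = 64 + 1 = 65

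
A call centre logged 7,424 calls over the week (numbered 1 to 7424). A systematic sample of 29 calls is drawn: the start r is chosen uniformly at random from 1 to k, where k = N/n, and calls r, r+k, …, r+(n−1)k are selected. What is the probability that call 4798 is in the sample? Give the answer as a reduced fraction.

1/256

k = 7424/29 = 256.
Call 4798 is selected iff r ≡ 4798 (mod 256); exactly one such r in {1,…,256}.
Inclusion probability = 1/256.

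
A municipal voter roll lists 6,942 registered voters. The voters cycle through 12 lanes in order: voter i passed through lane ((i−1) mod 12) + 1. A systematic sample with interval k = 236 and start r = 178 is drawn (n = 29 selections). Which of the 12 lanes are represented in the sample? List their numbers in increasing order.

Consecutive selections differ by k = 236, so their lane numbers differ by 236 mod 12 = 8.
gcd(236, 12) = 4, so the sample visits 12/4 = 3 distinct residues mod 12.
Start 178 is lane 10; the lanes hit are 2, 6, 10.

2, 6, 10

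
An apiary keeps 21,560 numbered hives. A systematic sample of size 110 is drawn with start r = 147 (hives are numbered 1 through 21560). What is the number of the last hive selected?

k = 21560/110 = 196
110th selection = r + (110−1)·k = 147 + 109×196 = 147 + 21364 = 21511

21511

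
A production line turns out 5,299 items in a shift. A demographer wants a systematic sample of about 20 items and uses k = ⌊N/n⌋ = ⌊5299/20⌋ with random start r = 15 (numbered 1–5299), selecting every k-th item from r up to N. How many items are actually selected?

21

k = ⌊5299/20⌋ = 264
Achieved size = ⌊(5299 − 15)/264⌋ + 1 = ⌊5284/264⌋ + 1 = 20 + 1 = 21
(last selection: 15 + 20×264 = 5295 ≤ 5299; next would be 5559 > 5299)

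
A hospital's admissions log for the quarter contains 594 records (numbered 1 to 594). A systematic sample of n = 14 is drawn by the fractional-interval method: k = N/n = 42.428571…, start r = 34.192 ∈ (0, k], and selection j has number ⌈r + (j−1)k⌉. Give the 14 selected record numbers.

35, 77, 120, 162, 204, 247, 289, 332, 374, 417, 459, 501, 544, 586

j=1: r + 0k = 34.192 → ⌈·⌉ = 35
j=2: r + 1k = 76.620571… → ⌈·⌉ = 77
j=3: r + 2k = 119.049142… → ⌈·⌉ = 120
j=4: r + 3k = 161.477714… → ⌈·⌉ = 162
j=5: r + 4k = 203.906285… → ⌈·⌉ = 204
j=6: r + 5k = 246.334857… → ⌈·⌉ = 247
j=7: r + 6k = 288.763428… → ⌈·⌉ = 289
j=8: r + 7k = 331.192 → ⌈·⌉ = 332
j=9: r + 8k = 373.620571… → ⌈·⌉ = 374
j=10: r + 9k = 416.049142… → ⌈·⌉ = 417
j=11: r + 10k = 458.477714… → ⌈·⌉ = 459
j=12: r + 11k = 500.906285… → ⌈·⌉ = 501
j=13: r + 12k = 543.334857… → ⌈·⌉ = 544
j=14: r + 13k = 585.763428… → ⌈·⌉ = 586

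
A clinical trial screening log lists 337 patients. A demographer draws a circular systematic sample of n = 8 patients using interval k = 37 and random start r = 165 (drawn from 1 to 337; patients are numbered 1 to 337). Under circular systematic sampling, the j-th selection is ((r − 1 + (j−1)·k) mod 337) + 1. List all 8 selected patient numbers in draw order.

165, 202, 239, 276, 313, 13, 50, 87

Selection 1: 165
Selection 2: 165 + 37 = 202
Selection 3: 202 + 37 = 239
Selection 4: 239 + 37 = 276
Selection 5: 276 + 37 = 313
Selection 6: 313 + 37 = 350 → 350 − 337 = 13
Selection 7: 13 + 37 = 50
Selection 8: 50 + 37 = 87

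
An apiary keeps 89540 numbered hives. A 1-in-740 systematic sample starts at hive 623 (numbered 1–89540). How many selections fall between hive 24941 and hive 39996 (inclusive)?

k = 740
First selection ≥ 24941: 623 + ⌈(24941−623)/740⌉·740 = 623 + 33×740 = 25043
Last selection ≤ 39996: 623 + ⌊(39996−623)/740⌋·740 = 623 + 53×740 = 39843
Count = 53 − 33 + 1 = 21

21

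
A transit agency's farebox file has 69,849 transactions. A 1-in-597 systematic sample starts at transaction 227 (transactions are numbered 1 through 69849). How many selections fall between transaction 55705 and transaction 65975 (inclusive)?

18

k = 597
First selection ≥ 55705: 227 + ⌈(55705−227)/597⌉·597 = 227 + 93×597 = 55748
Last selection ≤ 65975: 227 + ⌊(65975−227)/597⌋·597 = 227 + 110×597 = 65897
Count = 110 − 93 + 1 = 18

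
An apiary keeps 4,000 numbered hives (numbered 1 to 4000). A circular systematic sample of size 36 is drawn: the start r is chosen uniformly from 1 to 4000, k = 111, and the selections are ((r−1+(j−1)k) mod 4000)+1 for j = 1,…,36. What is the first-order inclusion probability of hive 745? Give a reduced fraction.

For each position j, as r ranges over 1…4000 the j-th selection hits every hive exactly once, so hive 745 is selected for exactly 36 of the 4000 starts.
Inclusion probability = 36/4000 = 9/1000.

9/1000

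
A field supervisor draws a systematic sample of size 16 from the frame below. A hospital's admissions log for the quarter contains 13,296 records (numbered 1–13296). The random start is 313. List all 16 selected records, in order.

k = N/n = 13296/16 = 831
record 1: 313
record 2: 313 + 831 = 1144
record 3: 1144 + 831 = 1975
record 4: 1975 + 831 = 2806
record 5: 2806 + 831 = 3637
record 6: 3637 + 831 = 4468
record 7: 4468 + 831 = 5299
record 8: 5299 + 831 = 6130
record 9: 6130 + 831 = 6961
record 10: 6961 + 831 = 7792
record 11: 7792 + 831 = 8623
record 12: 8623 + 831 = 9454
record 13: 9454 + 831 = 10285
record 14: 10285 + 831 = 11116
record 15: 11116 + 831 = 11947
record 16: 11947 + 831 = 12778

313, 1144, 1975, 2806, 3637, 4468, 5299, 6130, 6961, 7792, 8623, 9454, 10285, 11116, 11947, 12778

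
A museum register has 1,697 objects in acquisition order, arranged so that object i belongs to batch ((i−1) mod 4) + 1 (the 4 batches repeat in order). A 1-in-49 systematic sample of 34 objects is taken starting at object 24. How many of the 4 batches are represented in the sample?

4

Consecutive selections differ by k = 49, so their batch numbers differ by 49 mod 4 = 1.
gcd(49, 4) = 1, so the sample visits 4/1 = 4 distinct residues mod 4.
Start 24 is batch 4; the batches hit are 1, 2, 3, 4.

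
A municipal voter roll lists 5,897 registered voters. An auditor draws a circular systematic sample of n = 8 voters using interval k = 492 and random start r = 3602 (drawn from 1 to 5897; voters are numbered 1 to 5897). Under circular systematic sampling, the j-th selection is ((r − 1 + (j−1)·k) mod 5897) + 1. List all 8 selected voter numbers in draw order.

Selection 1: 3602
Selection 2: 3602 + 492 = 4094
Selection 3: 4094 + 492 = 4586
Selection 4: 4586 + 492 = 5078
Selection 5: 5078 + 492 = 5570
Selection 6: 5570 + 492 = 6062 → 6062 − 5897 = 165
Selection 7: 165 + 492 = 657
Selection 8: 657 + 492 = 1149

3602, 4094, 4586, 5078, 5570, 165, 657, 1149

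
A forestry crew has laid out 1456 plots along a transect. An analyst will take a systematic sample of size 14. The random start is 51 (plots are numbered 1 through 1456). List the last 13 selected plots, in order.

155, 259, 363, 467, 571, 675, 779, 883, 987, 1091, 1195, 1299, 1403

k = N/n = 1456/14 = 104
2nd selection = 51 + 1×104 = 155
3rd: 155 + 104 = 259
4th: 259 + 104 = 363
5th: 363 + 104 = 467
6th: 467 + 104 = 571
7th: 571 + 104 = 675
8th: 675 + 104 = 779
9th: 779 + 104 = 883
10th: 883 + 104 = 987
11th: 987 + 104 = 1091
12th: 1091 + 104 = 1195
13th: 1195 + 104 = 1299
14th: 1299 + 104 = 1403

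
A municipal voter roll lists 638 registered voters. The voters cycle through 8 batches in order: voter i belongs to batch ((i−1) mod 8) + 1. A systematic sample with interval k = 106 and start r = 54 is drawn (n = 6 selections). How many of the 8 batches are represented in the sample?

Consecutive selections differ by k = 106, so their batch numbers differ by 106 mod 8 = 2.
gcd(106, 8) = 2, so the sample visits 8/2 = 4 distinct residues mod 8.
Start 54 is batch 6; the batches hit are 2, 4, 6, 8.

4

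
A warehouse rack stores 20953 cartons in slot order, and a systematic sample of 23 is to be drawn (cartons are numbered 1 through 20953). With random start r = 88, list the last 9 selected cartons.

12842, 13753, 14664, 15575, 16486, 17397, 18308, 19219, 20130

k = N/n = 20953/23 = 911
15th selection = 88 + 14×911 = 12842
16th: 12842 + 911 = 13753
17th: 13753 + 911 = 14664
18th: 14664 + 911 = 15575
19th: 15575 + 911 = 16486
20th: 16486 + 911 = 17397
21st: 17397 + 911 = 18308
22nd: 18308 + 911 = 19219
23rd: 19219 + 911 = 20130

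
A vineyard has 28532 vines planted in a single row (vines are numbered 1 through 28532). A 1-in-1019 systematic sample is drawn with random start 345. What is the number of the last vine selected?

k = 1019
28th selection = r + (28−1)·k = 345 + 27×1019 = 345 + 27513 = 27858

27858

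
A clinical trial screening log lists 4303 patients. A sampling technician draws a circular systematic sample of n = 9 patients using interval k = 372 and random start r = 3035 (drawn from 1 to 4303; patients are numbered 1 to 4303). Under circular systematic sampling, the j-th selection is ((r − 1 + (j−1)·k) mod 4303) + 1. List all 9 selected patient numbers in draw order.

3035, 3407, 3779, 4151, 220, 592, 964, 1336, 1708

Selection 1: 3035
Selection 2: 3035 + 372 = 3407
Selection 3: 3407 + 372 = 3779
Selection 4: 3779 + 372 = 4151
Selection 5: 4151 + 372 = 4523 → 4523 − 4303 = 220
Selection 6: 220 + 372 = 592
Selection 7: 592 + 372 = 964
Selection 8: 964 + 372 = 1336
Selection 9: 1336 + 372 = 1708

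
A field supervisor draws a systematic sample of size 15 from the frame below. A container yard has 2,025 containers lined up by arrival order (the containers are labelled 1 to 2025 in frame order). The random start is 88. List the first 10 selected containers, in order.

k = N/n = 2025/15 = 135
container 1: 88
container 2: 88 + 135 = 223
container 3: 223 + 135 = 358
container 4: 358 + 135 = 493
container 5: 493 + 135 = 628
container 6: 628 + 135 = 763
container 7: 763 + 135 = 898
container 8: 898 + 135 = 1033
container 9: 1033 + 135 = 1168
container 10: 1168 + 135 = 1303

88, 223, 358, 493, 628, 763, 898, 1033, 1168, 1303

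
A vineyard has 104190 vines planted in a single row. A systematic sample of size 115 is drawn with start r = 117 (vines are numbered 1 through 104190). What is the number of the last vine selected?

k = 104190/115 = 906
115th selection = r + (115−1)·k = 117 + 114×906 = 117 + 103284 = 103401

103401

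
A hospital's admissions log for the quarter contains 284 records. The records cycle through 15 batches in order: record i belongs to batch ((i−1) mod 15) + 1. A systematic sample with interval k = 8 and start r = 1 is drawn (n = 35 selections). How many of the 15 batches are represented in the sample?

15

Consecutive selections differ by k = 8, so their batch numbers differ by 8 mod 15 = 8.
gcd(8, 15) = 1, so the sample visits 15/1 = 15 distinct residues mod 15.
Start 1 is batch 1; the batches hit are 1, 2, 3, 4, 5, 6, 7, 8, 9, 10, 11, 12, 13, 14, 15.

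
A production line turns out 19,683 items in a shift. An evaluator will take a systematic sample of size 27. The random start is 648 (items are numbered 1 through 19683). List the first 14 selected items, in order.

k = N/n = 19683/27 = 729
item 1: 648
item 2: 648 + 729 = 1377
item 3: 1377 + 729 = 2106
item 4: 2106 + 729 = 2835
item 5: 2835 + 729 = 3564
item 6: 3564 + 729 = 4293
item 7: 4293 + 729 = 5022
item 8: 5022 + 729 = 5751
item 9: 5751 + 729 = 6480
item 10: 6480 + 729 = 7209
item 11: 7209 + 729 = 7938
item 12: 7938 + 729 = 8667
item 13: 8667 + 729 = 9396
item 14: 9396 + 729 = 10125

648, 1377, 2106, 2835, 3564, 4293, 5022, 5751, 6480, 7209, 7938, 8667, 9396, 10125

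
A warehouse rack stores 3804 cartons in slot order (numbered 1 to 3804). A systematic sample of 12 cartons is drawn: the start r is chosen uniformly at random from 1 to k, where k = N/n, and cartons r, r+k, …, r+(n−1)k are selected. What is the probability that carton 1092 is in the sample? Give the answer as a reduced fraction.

1/317

k = 3804/12 = 317.
Carton 1092 is selected iff r ≡ 1092 (mod 317); exactly one such r in {1,…,317}.
Inclusion probability = 1/317.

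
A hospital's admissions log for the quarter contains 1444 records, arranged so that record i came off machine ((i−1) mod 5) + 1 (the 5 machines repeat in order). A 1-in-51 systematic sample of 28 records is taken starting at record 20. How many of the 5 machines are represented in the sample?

Consecutive selections differ by k = 51, so their machine numbers differ by 51 mod 5 = 1.
gcd(51, 5) = 1, so the sample visits 5/1 = 5 distinct residues mod 5.
Start 20 is machine 5; the machines hit are 1, 2, 3, 4, 5.

5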